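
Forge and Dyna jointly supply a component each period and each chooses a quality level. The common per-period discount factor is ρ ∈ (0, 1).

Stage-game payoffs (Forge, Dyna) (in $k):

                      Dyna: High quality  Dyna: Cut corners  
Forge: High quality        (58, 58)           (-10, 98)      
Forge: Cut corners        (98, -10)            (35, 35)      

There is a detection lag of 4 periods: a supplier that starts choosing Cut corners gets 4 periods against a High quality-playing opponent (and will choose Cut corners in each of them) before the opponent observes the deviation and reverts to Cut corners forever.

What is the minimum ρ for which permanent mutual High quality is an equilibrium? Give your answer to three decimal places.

0.893

Deviating for the 4 undetected periods gains 98−58 = 40 per period over cooperation, then loses 58−35 = 23 per period forever once punishment starts.
Gain: 40(1 + ρ + … + ρ^3); loss: 23·ρ^4/(1−ρ).
No profitable deviation ⇔ 40(1−ρ^4) ≤ 23·ρ^4, i.e. ρ^4 ≥ 40/(40+23) = 40/63.
Hence ρ ≥ (40/63)^(1/4) ≈ 0.893.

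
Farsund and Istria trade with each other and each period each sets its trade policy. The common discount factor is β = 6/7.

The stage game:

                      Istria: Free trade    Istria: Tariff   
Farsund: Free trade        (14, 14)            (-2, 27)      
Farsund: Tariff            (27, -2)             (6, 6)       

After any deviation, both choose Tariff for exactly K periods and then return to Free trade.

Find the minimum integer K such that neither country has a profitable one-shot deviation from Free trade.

IC: β(1−β^K)/(1−β) ≥ (27−14)/(14−6) = 13/8.
With β = 6/7: need 1 − β^K ≥ 13/8·(1−6/7)/(6/7), i.e. β^K ≤ 0.7292.
Since (6/7)^2 = 0.7347 and (6/7)^3 = 0.6297, the smallest such K is 3.

3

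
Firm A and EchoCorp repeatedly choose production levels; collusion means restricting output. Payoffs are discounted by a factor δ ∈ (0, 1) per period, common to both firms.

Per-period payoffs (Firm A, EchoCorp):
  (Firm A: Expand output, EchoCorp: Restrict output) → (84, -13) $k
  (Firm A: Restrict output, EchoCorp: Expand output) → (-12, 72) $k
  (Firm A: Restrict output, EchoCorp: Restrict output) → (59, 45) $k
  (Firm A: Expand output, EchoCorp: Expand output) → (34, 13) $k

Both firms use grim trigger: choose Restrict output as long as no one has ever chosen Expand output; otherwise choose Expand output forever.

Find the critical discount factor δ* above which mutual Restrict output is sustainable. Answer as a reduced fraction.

1/2

Firm A's threshold: (84−59)/(84−34) = 1/2.
EchoCorp's threshold: (72−45)/(72−13) = 27/59.
1/2 > 27/59, so Firm A binds and δ* = 1/2.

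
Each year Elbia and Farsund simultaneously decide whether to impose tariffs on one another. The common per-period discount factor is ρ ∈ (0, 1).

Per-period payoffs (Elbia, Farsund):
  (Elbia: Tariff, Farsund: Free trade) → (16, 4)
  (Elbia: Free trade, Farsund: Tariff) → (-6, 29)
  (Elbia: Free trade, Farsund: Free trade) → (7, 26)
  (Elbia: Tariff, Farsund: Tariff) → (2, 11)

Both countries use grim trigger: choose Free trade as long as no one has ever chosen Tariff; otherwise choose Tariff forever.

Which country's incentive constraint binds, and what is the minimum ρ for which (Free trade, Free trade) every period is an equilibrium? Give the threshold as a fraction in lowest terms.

Elbia; ρ ≥ 9/14

Elbia: cooperation gives 7 each period; deviation gives 16 once then 2 forever.
  7/(1−ρ) ≥ 16 + 2ρ/(1−ρ) ⇒ ρ ≥ 9/14.
Farsund: cooperation gives 26 each period; deviation gives 29 once then 11 forever.
  ρ ≥ 3/18 = 1/6.
Both must hold, so the binding constraint is Elbia's: ρ ≥ 9/14.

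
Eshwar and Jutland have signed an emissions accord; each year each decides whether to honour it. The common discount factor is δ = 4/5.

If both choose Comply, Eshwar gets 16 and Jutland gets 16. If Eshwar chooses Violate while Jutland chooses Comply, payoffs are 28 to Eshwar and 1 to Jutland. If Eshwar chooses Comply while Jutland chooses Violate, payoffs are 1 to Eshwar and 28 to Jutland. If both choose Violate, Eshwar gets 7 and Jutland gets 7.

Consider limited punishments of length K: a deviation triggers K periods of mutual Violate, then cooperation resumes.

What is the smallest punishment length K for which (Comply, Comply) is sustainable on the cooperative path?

2

No profitable deviation requires (16−7)(δ+…+δ^K) ≥ 28−16, i.e. δ+…+δ^K ≥ 4/3 ≈ 1.3333.
With δ = 4/5, the partial sums are K=1: 0.8000, K=2: 1.4400.
K = 2 is the first length at which the sum reaches 1.3333.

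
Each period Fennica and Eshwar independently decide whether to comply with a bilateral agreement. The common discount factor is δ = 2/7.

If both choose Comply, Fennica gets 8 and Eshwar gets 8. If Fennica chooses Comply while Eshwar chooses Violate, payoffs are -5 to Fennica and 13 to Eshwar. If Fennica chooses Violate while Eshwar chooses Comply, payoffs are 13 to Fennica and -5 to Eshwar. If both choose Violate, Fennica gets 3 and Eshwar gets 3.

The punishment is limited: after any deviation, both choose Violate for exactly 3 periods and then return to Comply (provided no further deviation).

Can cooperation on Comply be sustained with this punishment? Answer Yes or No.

A one-shot deviation gives 13 now, then 3 for 3 periods, then back to 8.
Gain from deviating: (13−8) today; loss: (8−3) in each of the next 3 periods.
No-deviation condition: (8−3)(δ+…+δ^3) ≥ 13−8, i.e. δ+…+δ^3 ≥ 1.
At δ = 2/7: δ+…+δ^3 = 0.3907 < 1.0000.
So cooperation is not sustainable.

No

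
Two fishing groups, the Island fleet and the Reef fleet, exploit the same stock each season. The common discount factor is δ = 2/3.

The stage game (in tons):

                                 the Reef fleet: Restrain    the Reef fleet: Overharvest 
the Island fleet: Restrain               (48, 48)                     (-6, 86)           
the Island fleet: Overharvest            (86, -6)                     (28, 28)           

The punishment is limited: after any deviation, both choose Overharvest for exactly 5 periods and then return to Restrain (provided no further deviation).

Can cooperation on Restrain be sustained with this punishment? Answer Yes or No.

No

A one-shot deviation gives 86 now, then 28 for 5 periods, then back to 48.
Gain from deviating: (86−48) today; loss: (48−28) in each of the next 5 periods.
No-deviation condition: (48−28)(δ+…+δ^5) ≥ 86−48, i.e. δ+…+δ^5 ≥ 19/10.
At δ = 2/3: δ+…+δ^5 = 1.7366 < 1.9000.
So cooperation is not sustainable.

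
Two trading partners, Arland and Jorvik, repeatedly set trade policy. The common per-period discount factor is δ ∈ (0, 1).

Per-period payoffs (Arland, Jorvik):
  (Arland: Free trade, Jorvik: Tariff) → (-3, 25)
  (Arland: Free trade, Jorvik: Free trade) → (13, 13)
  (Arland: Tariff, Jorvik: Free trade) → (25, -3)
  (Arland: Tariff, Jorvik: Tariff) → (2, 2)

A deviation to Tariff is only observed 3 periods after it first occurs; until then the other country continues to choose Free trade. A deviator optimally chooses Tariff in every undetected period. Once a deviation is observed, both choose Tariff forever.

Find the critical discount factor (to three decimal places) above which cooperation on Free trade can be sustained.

0.805

A deviator earns 25 for 3 periods, then 2 forever; cooperating earns 13 forever. Multiplying the IC by (1−δ):
13 ≥ 25(1−δ^3) + 2δ^3, so 23·δ^3 ≥ 12 and δ^3 ≥ 12/23.
δ ≥ (12/23)^(1/3) ≈ 0.805.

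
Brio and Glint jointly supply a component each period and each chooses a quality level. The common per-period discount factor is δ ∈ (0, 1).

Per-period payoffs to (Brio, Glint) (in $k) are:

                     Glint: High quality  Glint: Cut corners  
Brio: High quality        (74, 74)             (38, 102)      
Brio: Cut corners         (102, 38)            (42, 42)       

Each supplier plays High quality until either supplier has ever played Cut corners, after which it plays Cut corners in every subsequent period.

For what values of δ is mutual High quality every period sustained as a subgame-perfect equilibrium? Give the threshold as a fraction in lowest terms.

Under grim trigger the critical discount factor is (T−C)/(T−P) with T = 102, C = 74, P = 42.
δ* = (102−74)/(102−42) = 28/60 = 7/15.

7/15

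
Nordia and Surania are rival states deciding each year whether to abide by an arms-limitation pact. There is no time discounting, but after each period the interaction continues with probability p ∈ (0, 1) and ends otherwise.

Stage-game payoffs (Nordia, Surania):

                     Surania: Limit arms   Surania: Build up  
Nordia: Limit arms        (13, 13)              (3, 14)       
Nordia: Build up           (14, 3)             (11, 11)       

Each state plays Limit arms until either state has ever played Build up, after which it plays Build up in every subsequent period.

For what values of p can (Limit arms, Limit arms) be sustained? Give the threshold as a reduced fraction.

1/3

With no time discounting, the continuation probability p plays the role of the discount factor.
Grim-trigger IC: 13/(1−p) ≥ 14 + 11p/(1−p) ⇒ p ≥ (14−13)/(14−11) = 1/3.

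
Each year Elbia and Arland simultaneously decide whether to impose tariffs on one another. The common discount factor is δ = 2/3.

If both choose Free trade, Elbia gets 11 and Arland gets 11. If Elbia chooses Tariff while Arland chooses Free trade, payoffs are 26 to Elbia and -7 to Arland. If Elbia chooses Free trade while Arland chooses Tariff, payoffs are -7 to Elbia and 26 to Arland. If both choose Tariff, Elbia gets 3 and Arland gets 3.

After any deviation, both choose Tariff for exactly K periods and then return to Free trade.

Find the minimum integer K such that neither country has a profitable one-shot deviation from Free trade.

Need Σ_{k=1}^{K} δ^k ≥ (26−11)/(11−3) = 1.8750 at δ = 2/3.
At K = 6 the sum is 1.8244 < 1.8750; at K = 7 it is 1.8829 ≥ 1.8750.
So the minimum punishment length is K = 7.

7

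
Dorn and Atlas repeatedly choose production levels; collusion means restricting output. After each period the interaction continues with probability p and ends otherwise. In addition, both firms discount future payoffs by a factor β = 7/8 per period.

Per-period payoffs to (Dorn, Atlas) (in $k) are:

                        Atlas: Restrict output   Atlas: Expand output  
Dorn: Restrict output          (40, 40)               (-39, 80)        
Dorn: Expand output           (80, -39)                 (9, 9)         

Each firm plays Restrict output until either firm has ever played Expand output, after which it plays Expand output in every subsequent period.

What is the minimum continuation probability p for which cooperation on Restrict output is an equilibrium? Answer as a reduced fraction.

With continuation probability p and discount β, the effective per-period discount factor is βp.
Grim-trigger IC: βp ≥ (80−40)/(80−9) = 40/71.
So p ≥ (40/71)/(7/8) = 320/497.

320/497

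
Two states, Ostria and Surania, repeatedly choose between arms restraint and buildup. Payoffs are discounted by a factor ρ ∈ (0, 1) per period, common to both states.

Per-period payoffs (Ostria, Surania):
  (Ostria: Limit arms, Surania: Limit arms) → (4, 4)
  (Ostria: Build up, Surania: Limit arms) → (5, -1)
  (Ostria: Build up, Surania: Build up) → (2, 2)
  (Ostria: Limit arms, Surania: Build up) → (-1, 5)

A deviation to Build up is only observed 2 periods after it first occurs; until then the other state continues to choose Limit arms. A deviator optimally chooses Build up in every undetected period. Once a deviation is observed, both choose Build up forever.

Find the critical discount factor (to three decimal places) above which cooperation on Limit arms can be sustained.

The best deviation is to choose Build up for all 2 undetected periods, earning 5 each, then 2 forever once detected.
Deviation value: 5(1−ρ^2)/(1−ρ) + 2ρ^2/(1−ρ); cooperation value: 4/(1−ρ).
IC: 4 ≥ 5(1−ρ^2) + 2ρ^2 = 5 − 3ρ^2.
So ρ^2 ≥ 1/3, giving ρ ≥ (1/3)^(1/2) ≈ 0.577.

0.577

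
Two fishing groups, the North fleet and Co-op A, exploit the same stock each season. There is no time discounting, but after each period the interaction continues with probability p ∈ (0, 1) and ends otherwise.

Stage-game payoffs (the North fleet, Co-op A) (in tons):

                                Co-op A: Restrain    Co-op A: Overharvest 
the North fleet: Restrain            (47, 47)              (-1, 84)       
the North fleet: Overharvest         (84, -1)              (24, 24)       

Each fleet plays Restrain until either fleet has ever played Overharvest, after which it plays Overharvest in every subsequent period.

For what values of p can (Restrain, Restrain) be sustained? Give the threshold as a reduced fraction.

With no time discounting, the continuation probability p plays the role of the discount factor.
Grim-trigger IC: 47/(1−p) ≥ 84 + 24p/(1−p) ⇒ p ≥ (84−47)/(84−24) = 37/60.

37/60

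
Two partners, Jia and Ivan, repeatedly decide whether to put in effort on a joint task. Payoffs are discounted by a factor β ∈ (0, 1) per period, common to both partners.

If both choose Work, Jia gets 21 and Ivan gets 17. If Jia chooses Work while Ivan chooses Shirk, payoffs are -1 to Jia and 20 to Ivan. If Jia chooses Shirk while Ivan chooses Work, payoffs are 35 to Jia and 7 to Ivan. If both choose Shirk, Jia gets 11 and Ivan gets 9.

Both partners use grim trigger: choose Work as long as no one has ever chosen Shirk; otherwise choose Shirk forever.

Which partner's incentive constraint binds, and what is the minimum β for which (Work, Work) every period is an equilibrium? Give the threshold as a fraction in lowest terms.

Jia; β ≥ 7/12

For Jia: deviation gain 35−21 = 14, per-period punishment loss 21−11 = 10. IC gives β ≥ 14/24 = 7/12.
For Ivan: gain 3, loss 8 per period, so β ≥ 3/11.
The tighter constraint is Jia's, so cooperation needs β ≥ 7/12.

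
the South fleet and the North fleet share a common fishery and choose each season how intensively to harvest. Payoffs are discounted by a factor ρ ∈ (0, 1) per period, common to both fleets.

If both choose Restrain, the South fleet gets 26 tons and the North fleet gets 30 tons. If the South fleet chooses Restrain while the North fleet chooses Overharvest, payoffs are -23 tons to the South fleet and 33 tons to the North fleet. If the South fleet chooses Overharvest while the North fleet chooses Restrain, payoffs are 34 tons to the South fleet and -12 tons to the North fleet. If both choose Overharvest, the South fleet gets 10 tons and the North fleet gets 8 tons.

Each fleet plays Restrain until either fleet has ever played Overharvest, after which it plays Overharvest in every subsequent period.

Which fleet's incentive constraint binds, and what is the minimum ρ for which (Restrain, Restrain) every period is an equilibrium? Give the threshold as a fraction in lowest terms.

the South fleet's threshold: (34−26)/(34−10) = 1/3.
the North fleet's threshold: (33−30)/(33−8) = 3/25.
1/3 > 3/25, so the South fleet binds and ρ* = 1/3.

the South fleet; ρ ≥ 1/3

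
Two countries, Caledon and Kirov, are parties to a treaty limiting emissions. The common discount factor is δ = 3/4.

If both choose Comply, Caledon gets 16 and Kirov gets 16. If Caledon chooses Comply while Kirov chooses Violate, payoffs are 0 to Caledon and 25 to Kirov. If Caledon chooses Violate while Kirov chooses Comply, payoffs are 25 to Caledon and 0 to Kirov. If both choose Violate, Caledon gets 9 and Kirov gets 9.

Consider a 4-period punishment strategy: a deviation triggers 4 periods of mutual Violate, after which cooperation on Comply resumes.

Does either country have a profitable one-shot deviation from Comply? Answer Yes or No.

IC: δ+…+δ^4 ≥ (25−16)/(16−9) = 9/7.
At δ = 3/4: partial sum = 2.0508 ≥ 1.2857. Cooperation sustainable.

No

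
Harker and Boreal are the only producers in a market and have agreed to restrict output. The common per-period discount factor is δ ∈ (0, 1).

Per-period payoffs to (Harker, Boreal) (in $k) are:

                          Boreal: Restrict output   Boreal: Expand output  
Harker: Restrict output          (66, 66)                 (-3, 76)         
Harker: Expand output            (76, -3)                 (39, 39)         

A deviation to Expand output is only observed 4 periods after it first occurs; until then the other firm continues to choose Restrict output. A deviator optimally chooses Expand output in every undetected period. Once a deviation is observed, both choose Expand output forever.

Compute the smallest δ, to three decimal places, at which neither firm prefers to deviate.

The best deviation is to choose Expand output for all 4 undetected periods, earning 76 each, then 39 forever once detected.
Deviation value: 76(1−δ^4)/(1−δ) + 39δ^4/(1−δ); cooperation value: 66/(1−δ).
IC: 66 ≥ 76(1−δ^4) + 39δ^4 = 76 − 37δ^4.
So δ^4 ≥ 10/37, giving δ ≥ (10/37)^(1/4) ≈ 0.721.

0.721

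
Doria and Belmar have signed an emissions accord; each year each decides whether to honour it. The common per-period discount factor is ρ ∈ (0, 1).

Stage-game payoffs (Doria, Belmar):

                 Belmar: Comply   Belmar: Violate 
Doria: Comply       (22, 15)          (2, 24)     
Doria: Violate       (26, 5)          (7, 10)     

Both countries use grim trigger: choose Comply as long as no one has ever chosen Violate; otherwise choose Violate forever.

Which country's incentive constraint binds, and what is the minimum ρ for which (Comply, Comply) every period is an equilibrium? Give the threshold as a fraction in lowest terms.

Belmar; ρ ≥ 9/14

Doria: cooperation gives 22 each period; deviation gives 26 once then 7 forever.
  22/(1−ρ) ≥ 26 + 7ρ/(1−ρ) ⇒ ρ ≥ 4/19.
Belmar: cooperation gives 15 each period; deviation gives 24 once then 10 forever.
  ρ ≥ 9/14.
Both must hold, so the binding constraint is Belmar's: ρ ≥ 9/14.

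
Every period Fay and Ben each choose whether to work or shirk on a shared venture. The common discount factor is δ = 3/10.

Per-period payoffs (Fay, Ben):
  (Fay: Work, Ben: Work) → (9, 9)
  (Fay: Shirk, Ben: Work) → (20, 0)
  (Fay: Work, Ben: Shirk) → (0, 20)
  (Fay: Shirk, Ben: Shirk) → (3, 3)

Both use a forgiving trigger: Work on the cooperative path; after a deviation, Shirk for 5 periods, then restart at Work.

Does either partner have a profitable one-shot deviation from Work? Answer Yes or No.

Yes

IC: δ+…+δ^5 ≥ (20−9)/(9−3) = 11/6.
At δ = 3/10: partial sum = 0.4275 < 1.8333. Cooperation not sustainable.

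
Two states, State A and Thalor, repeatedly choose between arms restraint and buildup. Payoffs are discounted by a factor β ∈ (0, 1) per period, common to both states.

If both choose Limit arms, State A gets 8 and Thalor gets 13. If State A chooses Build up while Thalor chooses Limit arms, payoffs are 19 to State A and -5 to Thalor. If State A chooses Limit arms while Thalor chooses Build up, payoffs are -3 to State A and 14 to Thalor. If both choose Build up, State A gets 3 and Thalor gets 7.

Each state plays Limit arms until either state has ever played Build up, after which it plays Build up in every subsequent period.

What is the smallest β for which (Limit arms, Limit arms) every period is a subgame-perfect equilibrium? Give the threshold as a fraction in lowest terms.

11/16

State A: cooperation gives 8 each period; deviation gives 19 once then 3 forever.
  8/(1−β) ≥ 19 + 3β/(1−β) ⇒ β ≥ 11/16.
Thalor: cooperation gives 13 each period; deviation gives 14 once then 7 forever.
  β ≥ 1/7.
Both must hold, so the binding constraint is State A's: β ≥ 11/16.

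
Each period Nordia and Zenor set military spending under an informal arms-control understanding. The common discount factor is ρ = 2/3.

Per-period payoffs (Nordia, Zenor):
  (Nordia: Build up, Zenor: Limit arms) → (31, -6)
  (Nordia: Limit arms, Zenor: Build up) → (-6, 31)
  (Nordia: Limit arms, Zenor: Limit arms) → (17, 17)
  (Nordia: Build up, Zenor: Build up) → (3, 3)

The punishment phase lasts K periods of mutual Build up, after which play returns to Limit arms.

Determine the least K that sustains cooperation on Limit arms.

2

IC: ρ(1−ρ^K)/(1−ρ) ≥ (31−17)/(17−3) = 1.
With ρ = 2/3: need 1 − ρ^K ≥ 1·(1−2/3)/(2/3), i.e. ρ^K ≤ 0.5000.
Since (2/3)^1 = 0.6667 and (2/3)^2 = 0.4444, the smallest such K is 2.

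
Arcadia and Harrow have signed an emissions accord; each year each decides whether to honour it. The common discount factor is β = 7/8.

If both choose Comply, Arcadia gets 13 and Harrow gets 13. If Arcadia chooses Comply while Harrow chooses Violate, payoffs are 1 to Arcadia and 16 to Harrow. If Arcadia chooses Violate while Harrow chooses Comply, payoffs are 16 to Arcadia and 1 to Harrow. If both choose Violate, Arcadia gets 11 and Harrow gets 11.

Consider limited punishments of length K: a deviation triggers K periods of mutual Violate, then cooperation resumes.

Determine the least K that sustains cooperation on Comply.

2

IC: β(1−β^K)/(1−β) ≥ (16−13)/(13−11) = 3/2.
With β = 7/8: need 1 − β^K ≥ 3/2·(1−7/8)/(7/8), i.e. β^K ≤ 0.7857.
Since (7/8)^1 = 0.8750 and (7/8)^2 = 0.7656, the smallest such K is 2.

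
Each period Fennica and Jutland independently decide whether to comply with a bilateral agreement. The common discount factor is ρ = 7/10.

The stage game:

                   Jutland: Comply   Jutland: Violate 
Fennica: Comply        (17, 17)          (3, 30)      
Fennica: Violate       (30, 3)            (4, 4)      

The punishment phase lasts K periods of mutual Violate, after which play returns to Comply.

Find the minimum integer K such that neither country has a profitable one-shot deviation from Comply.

2

No profitable deviation requires (17−4)(ρ+…+ρ^K) ≥ 30−17, i.e. ρ+…+ρ^K ≥ 1 ≈ 1.0000.
With ρ = 7/10, the partial sums are K=1: 0.7000, K=2: 1.1900.
K = 2 is the first length at which the sum reaches 1.0000.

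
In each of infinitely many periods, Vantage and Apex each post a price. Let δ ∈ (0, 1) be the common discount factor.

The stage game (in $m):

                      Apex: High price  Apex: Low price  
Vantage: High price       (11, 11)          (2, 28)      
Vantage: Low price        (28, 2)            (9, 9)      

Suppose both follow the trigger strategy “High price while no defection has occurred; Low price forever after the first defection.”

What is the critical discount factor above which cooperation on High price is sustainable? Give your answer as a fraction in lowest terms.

11/(1−δ) ≥ 28 + 9δ/(1−δ)
11 ≥ 28 − 19δ
δ ≥ 17/19.

17/19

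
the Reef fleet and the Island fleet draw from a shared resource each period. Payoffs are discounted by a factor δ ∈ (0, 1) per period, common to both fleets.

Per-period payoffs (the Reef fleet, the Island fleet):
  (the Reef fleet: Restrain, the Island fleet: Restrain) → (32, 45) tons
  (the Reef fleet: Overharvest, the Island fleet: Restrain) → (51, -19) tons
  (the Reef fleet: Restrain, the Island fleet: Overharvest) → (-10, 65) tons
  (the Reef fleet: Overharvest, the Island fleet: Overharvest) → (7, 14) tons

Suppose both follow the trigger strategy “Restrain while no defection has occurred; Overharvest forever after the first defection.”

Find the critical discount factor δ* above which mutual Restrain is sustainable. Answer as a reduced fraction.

19/44

the Reef fleet: cooperation gives 32 each period; deviation gives 51 once then 7 forever.
  32/(1−δ) ≥ 51 + 7δ/(1−δ) ⇒ δ ≥ 19/44.
the Island fleet: cooperation gives 45 each period; deviation gives 65 once then 14 forever.
  δ ≥ 20/51.
Both must hold, so the binding constraint is the Reef fleet's: δ ≥ 19/44.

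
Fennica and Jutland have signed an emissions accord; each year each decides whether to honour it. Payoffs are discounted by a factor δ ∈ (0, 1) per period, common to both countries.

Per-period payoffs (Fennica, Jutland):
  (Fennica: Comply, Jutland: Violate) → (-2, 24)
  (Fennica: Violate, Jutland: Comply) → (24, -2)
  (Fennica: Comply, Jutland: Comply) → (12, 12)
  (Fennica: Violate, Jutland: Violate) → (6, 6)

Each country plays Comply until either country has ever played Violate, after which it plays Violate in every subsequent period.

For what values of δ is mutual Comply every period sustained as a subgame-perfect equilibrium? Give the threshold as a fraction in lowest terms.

Under grim trigger the critical discount factor is (T−C)/(T−P) with T = 24, C = 12, P = 6.
δ* = (24−12)/(24−6) = 12/18 = 2/3.

2/3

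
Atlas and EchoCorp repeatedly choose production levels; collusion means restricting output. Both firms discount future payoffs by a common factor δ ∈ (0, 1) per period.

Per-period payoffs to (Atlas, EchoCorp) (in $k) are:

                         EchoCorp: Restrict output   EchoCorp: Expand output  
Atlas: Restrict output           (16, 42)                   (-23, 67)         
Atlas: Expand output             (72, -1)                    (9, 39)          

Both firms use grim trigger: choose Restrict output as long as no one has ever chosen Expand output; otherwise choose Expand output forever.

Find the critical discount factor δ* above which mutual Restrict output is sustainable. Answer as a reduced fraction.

Atlas: cooperation gives 16 each period; deviation gives 72 once then 9 forever.
  16/(1−δ) ≥ 72 + 9δ/(1−δ) ⇒ δ ≥ 56/63 = 8/9.
EchoCorp: cooperation gives 42 each period; deviation gives 67 once then 39 forever.
  δ ≥ 25/28.
Both must hold, so the binding constraint is EchoCorp's: δ ≥ 25/28.

25/28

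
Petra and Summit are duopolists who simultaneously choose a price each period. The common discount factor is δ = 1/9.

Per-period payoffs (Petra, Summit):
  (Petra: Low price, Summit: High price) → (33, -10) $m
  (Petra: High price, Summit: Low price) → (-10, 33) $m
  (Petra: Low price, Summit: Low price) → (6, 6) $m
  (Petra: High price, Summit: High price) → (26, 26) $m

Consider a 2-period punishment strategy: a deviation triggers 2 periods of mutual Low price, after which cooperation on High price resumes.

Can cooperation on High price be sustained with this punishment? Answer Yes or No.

No

A one-shot deviation gives 33 now, then 6 for 2 periods, then back to 26.
Gain from deviating: (33−26) today; loss: (26−6) in each of the next 2 periods.
No-deviation condition: (26−6)(δ+…+δ^2) ≥ 33−26, i.e. δ+…+δ^2 ≥ 7/20.
At δ = 1/9: δ+…+δ^2 = 0.1235 < 0.3500.
So cooperation is not sustainable.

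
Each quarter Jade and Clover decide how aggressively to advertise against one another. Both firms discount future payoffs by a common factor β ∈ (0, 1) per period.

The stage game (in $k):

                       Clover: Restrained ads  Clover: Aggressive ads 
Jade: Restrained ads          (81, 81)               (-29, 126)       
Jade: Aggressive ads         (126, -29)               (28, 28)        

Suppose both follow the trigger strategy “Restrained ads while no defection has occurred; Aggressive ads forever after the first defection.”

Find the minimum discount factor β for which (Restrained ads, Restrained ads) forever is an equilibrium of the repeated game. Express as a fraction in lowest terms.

45/98

Under grim trigger the critical discount factor is (T−C)/(T−P) with T = 126, C = 81, P = 28.
β* = (126−81)/(126−28) = 45/98.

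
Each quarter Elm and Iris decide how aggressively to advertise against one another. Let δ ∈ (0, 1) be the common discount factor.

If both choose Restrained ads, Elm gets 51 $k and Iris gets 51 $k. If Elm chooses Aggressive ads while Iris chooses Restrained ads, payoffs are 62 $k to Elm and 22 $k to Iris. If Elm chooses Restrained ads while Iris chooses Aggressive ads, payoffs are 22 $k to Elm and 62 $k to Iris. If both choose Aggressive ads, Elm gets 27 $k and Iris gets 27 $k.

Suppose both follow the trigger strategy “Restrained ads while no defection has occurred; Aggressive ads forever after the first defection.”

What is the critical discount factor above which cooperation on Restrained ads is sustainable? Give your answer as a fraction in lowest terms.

51/(1−δ) ≥ 62 + 27δ/(1−δ)
51 ≥ 62 − 35δ
δ ≥ 11/35.

11/35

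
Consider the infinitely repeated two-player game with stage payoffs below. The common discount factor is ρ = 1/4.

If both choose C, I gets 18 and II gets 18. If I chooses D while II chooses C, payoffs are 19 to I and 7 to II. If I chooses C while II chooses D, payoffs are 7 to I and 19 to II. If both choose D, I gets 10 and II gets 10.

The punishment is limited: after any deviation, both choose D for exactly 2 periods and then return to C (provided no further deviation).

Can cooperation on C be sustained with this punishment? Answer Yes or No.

Comparing payoff streams over the 3 periods until play realigns: cooperate → 18(1+ρ+…+ρ^2); deviate → 19 + 10(ρ+…+ρ^2).
Cooperation is sustained iff (18−10)(ρ+…+ρ^2) ≥ 19−18.
ρ+…+ρ^2 = 1/4·(1−(1/4)^2)/(1−1/4) = 0.3125, and (19−18)/(18−10) = 0.1250.
0.3125 ≥ 0.1250, so cooperation is sustainable.

Yes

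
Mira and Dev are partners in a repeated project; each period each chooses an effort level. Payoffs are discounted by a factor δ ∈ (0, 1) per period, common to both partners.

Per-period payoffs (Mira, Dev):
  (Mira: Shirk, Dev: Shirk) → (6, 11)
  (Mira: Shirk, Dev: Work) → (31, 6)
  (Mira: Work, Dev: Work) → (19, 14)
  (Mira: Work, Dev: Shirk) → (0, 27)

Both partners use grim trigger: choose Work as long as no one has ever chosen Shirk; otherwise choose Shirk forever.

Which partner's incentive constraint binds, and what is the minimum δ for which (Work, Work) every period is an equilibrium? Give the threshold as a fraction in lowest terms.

Dev; δ ≥ 13/16

Mira: cooperation gives 19 each period; deviation gives 31 once then 6 forever.
  19/(1−δ) ≥ 31 + 6δ/(1−δ) ⇒ δ ≥ 12/25.
Dev: cooperation gives 14 each period; deviation gives 27 once then 11 forever.
  δ ≥ 13/16.
Both must hold, so the binding constraint is Dev's: δ ≥ 13/16.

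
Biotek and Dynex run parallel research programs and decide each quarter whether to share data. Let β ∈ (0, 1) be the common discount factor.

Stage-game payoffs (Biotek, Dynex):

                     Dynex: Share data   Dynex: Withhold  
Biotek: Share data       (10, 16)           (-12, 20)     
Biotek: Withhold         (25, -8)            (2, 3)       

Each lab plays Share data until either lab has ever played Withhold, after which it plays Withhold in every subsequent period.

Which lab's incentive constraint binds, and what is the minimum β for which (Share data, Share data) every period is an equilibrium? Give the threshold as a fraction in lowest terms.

Biotek; β ≥ 15/23

Biotek: cooperation gives 10 each period; deviation gives 25 once then 2 forever.
  10/(1−β) ≥ 25 + 2β/(1−β) ⇒ β ≥ 15/23.
Dynex: cooperation gives 16 each period; deviation gives 20 once then 3 forever.
  β ≥ 4/17.
Both must hold, so the binding constraint is Biotek's: β ≥ 15/23.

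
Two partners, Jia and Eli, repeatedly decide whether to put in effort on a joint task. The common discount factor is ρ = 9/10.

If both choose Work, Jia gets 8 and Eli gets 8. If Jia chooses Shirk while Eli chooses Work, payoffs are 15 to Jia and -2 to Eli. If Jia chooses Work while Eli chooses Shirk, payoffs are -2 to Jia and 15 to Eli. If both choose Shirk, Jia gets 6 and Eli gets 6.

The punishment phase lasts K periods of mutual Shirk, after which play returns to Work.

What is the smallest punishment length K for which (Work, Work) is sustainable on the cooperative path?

No profitable deviation requires (8−6)(ρ+…+ρ^K) ≥ 15−8, i.e. ρ+…+ρ^K ≥ 7/2 ≈ 3.5000.
With ρ = 9/10, the partial sums are K=1: 0.9000, K=2: 1.7100, K=3: 2.4390, K=4: 3.0951, K=5: 3.6856.
K = 5 is the first length at which the sum reaches 3.5000.

5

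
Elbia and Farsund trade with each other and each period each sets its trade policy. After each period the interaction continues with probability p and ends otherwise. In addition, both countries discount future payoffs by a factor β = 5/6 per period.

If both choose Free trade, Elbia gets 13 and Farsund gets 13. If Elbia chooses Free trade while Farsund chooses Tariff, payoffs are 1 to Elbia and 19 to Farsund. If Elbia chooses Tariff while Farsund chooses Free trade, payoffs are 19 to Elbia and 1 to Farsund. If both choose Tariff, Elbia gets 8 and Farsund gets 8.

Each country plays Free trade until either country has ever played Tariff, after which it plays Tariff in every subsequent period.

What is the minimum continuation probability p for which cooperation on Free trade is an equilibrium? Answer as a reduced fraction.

36/55

Expected continuation weight on next period's payoff is β·p = 5/6·p, which plays the role of the discount factor.
Cooperation requires 5/6·p ≥ (19−13)/(19−8) = 6/11, hence p ≥ 36/55.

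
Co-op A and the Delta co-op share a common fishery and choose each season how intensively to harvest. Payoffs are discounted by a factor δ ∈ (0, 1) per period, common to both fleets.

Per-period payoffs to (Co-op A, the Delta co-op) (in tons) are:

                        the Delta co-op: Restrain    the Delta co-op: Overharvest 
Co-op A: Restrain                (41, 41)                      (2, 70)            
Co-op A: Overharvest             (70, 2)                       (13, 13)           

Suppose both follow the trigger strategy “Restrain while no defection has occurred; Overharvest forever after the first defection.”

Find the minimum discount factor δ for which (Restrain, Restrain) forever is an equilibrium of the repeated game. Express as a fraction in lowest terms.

29/57

Cooperation forever yields 41 each period: 41/(1−δ).
Deviating yields 70 once, then 13 forever: 70 + 13δ/(1−δ).
No profitable deviation requires 41/(1−δ) ≥ 70 + 13δ/(1−δ).
Multiplying by (1−δ): 41 ≥ 70(1−δ) + 13δ = 70 − 57δ.
So 57δ ≥ 29, i.e. δ ≥ 29/57.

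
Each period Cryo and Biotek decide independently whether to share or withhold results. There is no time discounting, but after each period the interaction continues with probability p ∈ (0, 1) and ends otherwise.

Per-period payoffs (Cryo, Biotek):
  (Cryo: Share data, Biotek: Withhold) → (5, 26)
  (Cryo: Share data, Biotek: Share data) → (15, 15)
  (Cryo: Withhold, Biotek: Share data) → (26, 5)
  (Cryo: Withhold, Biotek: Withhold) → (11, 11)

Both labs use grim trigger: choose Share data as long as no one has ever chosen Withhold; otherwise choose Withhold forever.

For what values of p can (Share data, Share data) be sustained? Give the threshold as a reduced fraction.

11/15

Expected cooperation value is 15 + p·15 + p²·15 + … = 15/(1−p); deviation gives 26 + p·11/(1−p).
15 ≥ 26(1−p) + 11p ⇒ 15p ≥ 11 ⇒ p ≥ 11/15.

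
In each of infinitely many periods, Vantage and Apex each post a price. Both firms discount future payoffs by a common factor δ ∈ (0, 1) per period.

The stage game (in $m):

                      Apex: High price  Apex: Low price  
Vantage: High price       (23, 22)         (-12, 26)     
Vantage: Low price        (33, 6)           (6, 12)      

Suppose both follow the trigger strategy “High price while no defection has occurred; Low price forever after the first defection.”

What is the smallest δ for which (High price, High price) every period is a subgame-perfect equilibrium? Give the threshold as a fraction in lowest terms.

10/27

Vantage: cooperation gives 23 each period; deviation gives 33 once then 6 forever.
  23/(1−δ) ≥ 33 + 6δ/(1−δ) ⇒ δ ≥ 10/27.
Apex: cooperation gives 22 each period; deviation gives 26 once then 12 forever.
  δ ≥ 4/14 = 2/7.
Both must hold, so the binding constraint is Vantage's: δ ≥ 10/27.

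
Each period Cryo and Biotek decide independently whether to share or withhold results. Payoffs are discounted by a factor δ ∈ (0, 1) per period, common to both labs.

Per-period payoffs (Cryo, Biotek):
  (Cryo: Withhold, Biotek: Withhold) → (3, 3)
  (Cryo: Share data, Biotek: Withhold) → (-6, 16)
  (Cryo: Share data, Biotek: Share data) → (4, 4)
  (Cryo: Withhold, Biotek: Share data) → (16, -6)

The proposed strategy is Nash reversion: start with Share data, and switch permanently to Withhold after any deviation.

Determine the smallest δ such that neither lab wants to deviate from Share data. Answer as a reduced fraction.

4/(1−δ) ≥ 16 + 3δ/(1−δ)
4 ≥ 16 − 13δ
δ ≥ 12/13.

12/13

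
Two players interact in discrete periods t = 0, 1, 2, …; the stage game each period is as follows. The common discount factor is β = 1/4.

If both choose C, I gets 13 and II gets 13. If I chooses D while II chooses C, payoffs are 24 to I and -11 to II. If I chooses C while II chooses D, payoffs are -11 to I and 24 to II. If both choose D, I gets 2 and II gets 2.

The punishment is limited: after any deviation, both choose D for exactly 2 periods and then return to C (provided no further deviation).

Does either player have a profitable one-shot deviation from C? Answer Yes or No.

Yes

A one-shot deviation gives 24 now, then 2 for 2 periods, then back to 13.
Gain from deviating: (24−13) today; loss: (13−2) in each of the next 2 periods.
No-deviation condition: (13−2)(β+…+β^2) ≥ 24−13, i.e. β+…+β^2 ≥ 1.
At β = 1/4: β+…+β^2 = 0.3125 < 1.0000.
So cooperation is not sustainable.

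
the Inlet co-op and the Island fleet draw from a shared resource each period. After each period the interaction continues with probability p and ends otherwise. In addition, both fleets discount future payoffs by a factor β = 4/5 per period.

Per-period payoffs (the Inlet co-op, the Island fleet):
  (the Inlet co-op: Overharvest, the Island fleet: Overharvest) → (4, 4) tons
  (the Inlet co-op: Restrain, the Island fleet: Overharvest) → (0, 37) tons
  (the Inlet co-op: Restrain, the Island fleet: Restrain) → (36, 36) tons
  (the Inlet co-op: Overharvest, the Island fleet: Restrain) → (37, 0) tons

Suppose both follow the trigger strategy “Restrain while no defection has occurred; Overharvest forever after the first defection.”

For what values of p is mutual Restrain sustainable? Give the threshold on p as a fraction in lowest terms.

5/132

With continuation probability p and discount β, the effective per-period discount factor is βp.
Grim-trigger IC: βp ≥ (37−36)/(37−4) = 1/33.
So p ≥ (1/33)/(4/5) = 5/132.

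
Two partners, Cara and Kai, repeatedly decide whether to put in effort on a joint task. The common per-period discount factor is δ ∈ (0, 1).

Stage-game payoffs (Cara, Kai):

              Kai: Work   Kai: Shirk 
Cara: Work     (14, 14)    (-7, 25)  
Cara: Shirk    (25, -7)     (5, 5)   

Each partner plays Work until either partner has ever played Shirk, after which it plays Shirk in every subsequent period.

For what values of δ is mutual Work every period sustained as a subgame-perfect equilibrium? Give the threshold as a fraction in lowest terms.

14/(1−δ) ≥ 25 + 5δ/(1−δ)
14 ≥ 25 − 20δ
δ ≥ 11/20.

11/20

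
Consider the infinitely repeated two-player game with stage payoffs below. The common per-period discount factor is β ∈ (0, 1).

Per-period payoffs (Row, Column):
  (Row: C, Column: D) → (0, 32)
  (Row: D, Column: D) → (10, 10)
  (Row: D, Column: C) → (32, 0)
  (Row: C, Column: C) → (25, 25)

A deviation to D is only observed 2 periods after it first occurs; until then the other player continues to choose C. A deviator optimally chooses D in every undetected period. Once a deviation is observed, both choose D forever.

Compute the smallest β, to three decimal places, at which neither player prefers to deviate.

0.564

Deviating for the 2 undetected periods gains 32−25 = 7 per period over cooperation, then loses 25−10 = 15 per period forever once punishment starts.
Gain: 7(1 + β + … + β^1); loss: 15·β^2/(1−β).
No profitable deviation ⇔ 7(1−β^2) ≤ 15·β^2, i.e. β^2 ≥ 7/(7+15) = 7/22.
Hence β ≥ (7/22)^(1/2) ≈ 0.564.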